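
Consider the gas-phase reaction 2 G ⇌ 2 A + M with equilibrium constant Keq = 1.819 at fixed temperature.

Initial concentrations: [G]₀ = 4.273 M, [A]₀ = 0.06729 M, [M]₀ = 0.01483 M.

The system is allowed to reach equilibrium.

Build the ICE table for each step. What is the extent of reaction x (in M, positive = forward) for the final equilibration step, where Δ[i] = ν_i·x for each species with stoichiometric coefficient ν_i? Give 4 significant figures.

Q₀ = 3.6777e-06 vs Keq = 1.819 ⇒ Q<K, forward
Step 1:
                   G          A          M
  I            4.273    0.06729    0.01483
  C           -2.336      2.336      1.168
  E            1.937      2.403      1.183
  solve Keq expr → x = 1.168; check Q = 1.819

x = 1.168 M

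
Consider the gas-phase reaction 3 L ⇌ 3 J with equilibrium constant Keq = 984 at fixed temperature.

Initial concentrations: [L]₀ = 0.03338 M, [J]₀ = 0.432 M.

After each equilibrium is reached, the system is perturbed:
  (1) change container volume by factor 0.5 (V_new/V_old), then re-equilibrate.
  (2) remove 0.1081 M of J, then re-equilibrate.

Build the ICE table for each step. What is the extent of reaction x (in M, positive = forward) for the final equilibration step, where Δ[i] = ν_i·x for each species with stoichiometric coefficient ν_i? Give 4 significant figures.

Q₀ = 2168 vs Keq = 984 ⇒ Q>K, reverse
Step 1:
                   L          J
  I          0.03338      0.432
  C         0.009135  -0.009135
  E          0.04251     0.4229
  solve Keq expr → x = -0.003045; check Q = 984
Then change container volume by factor 0.5 (V_new/V_old).
Step 2:
                   L          J
  I          0.08503     0.8457
  C                0          0
  E          0.08503     0.8457
  solve Keq expr → x = 0; check Q = 984
Then remove 0.1081 M of J.
Step 3:
                   L          J
  I          0.08503     0.7376
  C        -0.009875   0.009875
  E          0.07515     0.7475
  solve Keq expr → x = 0.003292; check Q = 984

x = 0.003292 M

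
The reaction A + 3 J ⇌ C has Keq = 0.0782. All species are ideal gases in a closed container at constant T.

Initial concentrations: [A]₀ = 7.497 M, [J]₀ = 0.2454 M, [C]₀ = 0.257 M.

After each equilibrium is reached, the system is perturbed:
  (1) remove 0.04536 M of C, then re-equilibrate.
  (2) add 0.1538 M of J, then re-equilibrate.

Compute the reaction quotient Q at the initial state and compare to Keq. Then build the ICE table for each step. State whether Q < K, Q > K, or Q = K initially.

Q₀ = 2.32; Q > K (proceeds reverse)

Q₀ = 2.32 vs Keq = 0.0782 ⇒ Q>K, reverse
Step 1:
                    A           J           C
  Initial       7.497      0.2454       0.257
  Change       0.1216      0.3648     -0.1216
  Equil         7.619      0.6102      0.1354
  solve Keq expr → x = -0.1216; check Q = 0.0782
Then remove 0.04536 M of C.
Step 2:
                    A           J           C
  Initial       7.619      0.6102     0.09003
  Change     -0.01587     -0.0476     0.01587
  Equil         7.603      0.5626      0.1059
  solve Keq expr → x = 0.01587; check Q = 0.0782
Then add 0.1538 M of J.
Step 3:
                    A           J           C
  Initial       7.603      0.7164      0.1059
  Change     -0.03315    -0.09944     0.03315
  Equil          7.57       0.617       0.139
  solve Keq expr → x = 0.03315; check Q = 0.0782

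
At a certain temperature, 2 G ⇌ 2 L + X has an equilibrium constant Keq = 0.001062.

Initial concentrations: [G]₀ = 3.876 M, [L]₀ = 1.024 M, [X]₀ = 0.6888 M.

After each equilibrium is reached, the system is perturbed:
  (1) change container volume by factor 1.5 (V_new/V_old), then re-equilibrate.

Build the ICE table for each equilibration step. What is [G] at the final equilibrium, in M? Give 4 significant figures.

[G]_eq = 3.056 M

Q₀ = 0.04808 vs Keq = 0.001062 ⇒ Q>K, reverse
Step 1:
                  G         L         X
  I           3.876     1.024    0.6888
  C          0.7538   -0.7538   -0.3769
  E            4.63    0.2702    0.3119
  solve Keq expr → x = -0.3769; check Q = 0.001062
Then change container volume by factor 1.5 (V_new/V_old).
Step 2:
                  G         L         X
  I           3.087    0.1801    0.2079
  C        -0.03066   0.03066   0.01533
  E           3.056    0.2108    0.2233
  solve Keq expr → x = 0.01533; check Q = 0.001062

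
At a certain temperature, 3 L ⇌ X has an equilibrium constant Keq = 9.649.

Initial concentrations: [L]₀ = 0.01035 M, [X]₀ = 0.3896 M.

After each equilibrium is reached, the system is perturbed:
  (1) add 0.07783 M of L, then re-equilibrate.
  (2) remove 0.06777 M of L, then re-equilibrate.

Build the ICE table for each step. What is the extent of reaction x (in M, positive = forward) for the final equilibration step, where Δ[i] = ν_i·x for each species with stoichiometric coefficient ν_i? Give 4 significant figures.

Q₀ = 3.5140e+05 vs Keq = 9.649 ⇒ Q>K, reverse
Step 1:
                    L           X
  init        0.01035      0.3896
  Δ            0.3004     -0.1001
  eq           0.3107      0.2895
  solve Keq expr → x = -0.1001; check Q = 9.649
Then add 0.07783 M of L.
Step 2:
                    L           X
  init         0.3886      0.2895
  Δ          -0.06973     0.02324
  eq           0.3188      0.3127
  solve Keq expr → x = 0.02324; check Q = 9.649
Then remove 0.06777 M of L.
Step 3:
                    L           X
  init         0.2511      0.3127
  Δ           0.06074    -0.02025
  eq           0.3118      0.2925
  solve Keq expr → x = -0.02025; check Q = 9.649

x = -0.02025 M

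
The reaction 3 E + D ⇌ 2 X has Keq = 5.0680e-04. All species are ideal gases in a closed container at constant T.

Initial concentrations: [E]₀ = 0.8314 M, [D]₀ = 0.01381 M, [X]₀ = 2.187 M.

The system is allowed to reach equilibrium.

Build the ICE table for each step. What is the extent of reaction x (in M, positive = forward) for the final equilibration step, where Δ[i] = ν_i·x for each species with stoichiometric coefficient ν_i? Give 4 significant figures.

x = -1.007 M

Q₀ = 602.7 vs Keq = 5.0680e-04 ⇒ Q>K, reverse
Step 1:
                   E          D          X
  init        0.8314    0.01381      2.187
  Δ            3.022      1.007     -2.015
  eq           3.854      1.021     0.1721
  solve Keq expr → x = -1.007; check Q = 5.0680e-04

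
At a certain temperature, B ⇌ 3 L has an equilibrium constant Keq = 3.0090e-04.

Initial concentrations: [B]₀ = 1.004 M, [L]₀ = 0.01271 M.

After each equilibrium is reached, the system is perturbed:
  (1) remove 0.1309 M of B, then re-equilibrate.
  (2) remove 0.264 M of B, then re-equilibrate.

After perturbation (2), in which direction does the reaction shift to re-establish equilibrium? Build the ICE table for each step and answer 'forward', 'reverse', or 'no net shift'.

Direction: reverse

Q₀ = 2.0450e-06 vs Keq = 3.0090e-04 ⇒ Q<K, forward
Step 1:
                  B         L
  Initial     1.004   0.01271
  Change     -0.018   0.05399
  Equil       0.986    0.0667
  solve Keq expr → x = 0.018; check Q = 3.0090e-04
Then remove 0.1309 M of B.
Step 2:
                  B         L
  Initial    0.8551    0.0667
  Change   0.001022 -0.003067
  Equil      0.8561   0.06363
  solve Keq expr → x = -0.001022; check Q = 3.0090e-04
Then remove 0.264 M of B.
Step 3:
                  B         L
  Initial    0.5921   0.06363
  Change   0.002427 -0.007282
  Equil      0.5946   0.05635
  solve Keq expr → x = -0.002427; check Q = 3.0090e-04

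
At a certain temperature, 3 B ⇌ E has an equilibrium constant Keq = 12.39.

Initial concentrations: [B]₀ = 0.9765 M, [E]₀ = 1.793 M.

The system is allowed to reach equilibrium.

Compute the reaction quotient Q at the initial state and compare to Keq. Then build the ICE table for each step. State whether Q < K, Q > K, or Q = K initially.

Q₀ = 1.926; Q < K (proceeds forward)

Q₀ = 1.926 vs Keq = 12.39 ⇒ Q<K, forward
Step 1:
                   B          E
  init        0.9765      1.793
  Δ          -0.4376     0.1459
  eq          0.5389      1.939
  solve Keq expr → x = 0.1459; check Q = 12.39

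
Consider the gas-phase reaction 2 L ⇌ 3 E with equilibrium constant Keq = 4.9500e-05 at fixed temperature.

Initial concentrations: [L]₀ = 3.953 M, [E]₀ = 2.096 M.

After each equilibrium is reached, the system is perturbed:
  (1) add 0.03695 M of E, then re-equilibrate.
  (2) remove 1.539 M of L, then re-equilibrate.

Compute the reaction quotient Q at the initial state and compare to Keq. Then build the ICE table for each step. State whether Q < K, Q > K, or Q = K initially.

Q₀ = 0.5893 vs Keq = 4.9500e-05 ⇒ Q>K, reverse
Step 1:
                  L         E
  I           3.953     2.096
  C           1.323    -1.985
  E           5.276    0.1113
  solve Keq expr → x = -0.6616; check Q = 4.9500e-05
Then add 0.03695 M of E.
Step 2:
                  L         E
  I           5.276    0.1482
  C          0.0244  -0.03661
  E           5.301    0.1116
  solve Keq expr → x = -0.0122; check Q = 4.9500e-05
Then remove 1.539 M of L.
Step 3:
                  L         E
  I           3.762    0.1116
  C         0.01505  -0.02258
  E           3.777   0.08904
  solve Keq expr → x = -0.007526; check Q = 4.9500e-05

Q₀ = 0.5893; Q > K (proceeds reverse)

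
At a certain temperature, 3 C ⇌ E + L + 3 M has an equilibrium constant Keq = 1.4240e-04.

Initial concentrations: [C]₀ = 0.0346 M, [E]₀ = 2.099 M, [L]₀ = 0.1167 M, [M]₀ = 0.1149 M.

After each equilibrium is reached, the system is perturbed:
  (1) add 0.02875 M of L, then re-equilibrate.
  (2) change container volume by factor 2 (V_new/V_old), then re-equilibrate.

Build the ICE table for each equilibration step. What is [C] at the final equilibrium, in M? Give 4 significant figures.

[C]_eq = 0.06588 M

Q₀ = 8.97 vs Keq = 1.4240e-04 ⇒ Q>K, reverse
Step 1:
                    C           E           L           M
  init         0.0346       2.099      0.1167      0.1149
  Δ             0.102    -0.03401    -0.03401      -0.102
  eq           0.1366       2.065     0.08269     0.01286
  solve Keq expr → x = -0.03401; check Q = 1.4240e-04
Then add 0.02875 M of L.
Step 2:
                    C           E           L           M
  init         0.1366       2.065      0.1114     0.01286
  Δ          0.001109 -3.6982e-04 -3.6982e-04   -0.001109
  eq           0.1377       2.065      0.1111     0.01175
  solve Keq expr → x = -3.6982e-04; check Q = 1.4240e-04
Then change container volume by factor 2 (V_new/V_old).
Step 3:
                    C           E           L           M
  init        0.06887       1.032     0.05553    0.005876
  Δ         -0.002991  9.9697e-04  9.9697e-04    0.002991
  eq          0.06588       1.033     0.05653    0.008867
  solve Keq expr → x = 9.9697e-04; check Q = 1.4240e-04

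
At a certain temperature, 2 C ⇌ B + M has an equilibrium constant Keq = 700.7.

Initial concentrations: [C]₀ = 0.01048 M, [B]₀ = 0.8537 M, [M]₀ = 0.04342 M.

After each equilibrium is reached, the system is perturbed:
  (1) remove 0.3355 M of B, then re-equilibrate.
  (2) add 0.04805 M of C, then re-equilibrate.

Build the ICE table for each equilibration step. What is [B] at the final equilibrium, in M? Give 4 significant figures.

[B]_eq = 0.5438 M

Q₀ = 337.5 vs Keq = 700.7 ⇒ Q<K, forward
Step 1:
                    C           B           M
  Initial     0.01048      0.8537     0.04342
  Change    -0.003072    0.001536    0.001536
  Equil      0.007408      0.8552     0.04496
  solve Keq expr → x = 0.001536; check Q = 700.7
Then remove 0.3355 M of B.
Step 2:
                    C           B           M
  Initial    0.007408      0.5197     0.04496
  Change    -0.001578  7.8903e-04  7.8903e-04
  Equil      0.005829      0.5205     0.04575
  solve Keq expr → x = 7.8903e-04; check Q = 700.7
Then add 0.04805 M of C.
Step 3:
                    C           B           M
  Initial     0.05388      0.5205     0.04575
  Change     -0.04656     0.02328     0.02328
  Equil      0.007319      0.5438     0.06903
  solve Keq expr → x = 0.02328; check Q = 700.7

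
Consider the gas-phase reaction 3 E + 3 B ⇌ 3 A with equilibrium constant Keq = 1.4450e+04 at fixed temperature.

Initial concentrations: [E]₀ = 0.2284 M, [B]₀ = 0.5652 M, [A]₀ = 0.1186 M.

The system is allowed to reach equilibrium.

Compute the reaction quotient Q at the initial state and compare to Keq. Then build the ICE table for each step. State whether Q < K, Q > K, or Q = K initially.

Q₀ = 0.7755 vs Keq = 1.4450e+04 ⇒ Q<K, forward
Step 1:
                    E           B           A
  init         0.2284      0.5652      0.1186
  Δ           -0.1939     -0.1939      0.1939
  eq          0.03455      0.3713      0.3125
  solve Keq expr → x = 0.06462; check Q = 1.4450e+04

Q₀ = 0.7755; Q < K (proceeds forward)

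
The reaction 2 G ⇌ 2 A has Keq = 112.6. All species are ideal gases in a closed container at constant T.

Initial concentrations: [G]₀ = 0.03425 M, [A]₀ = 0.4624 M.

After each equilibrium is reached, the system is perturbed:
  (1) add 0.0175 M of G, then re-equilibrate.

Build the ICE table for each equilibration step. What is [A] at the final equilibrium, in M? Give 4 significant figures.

Q₀ = 182.3 vs Keq = 112.6 ⇒ Q>K, reverse
Step 1:
                    G           A
  I           0.03425      0.4624
  C          0.008523   -0.008523
  E           0.04277      0.4539
  solve Keq expr → x = -0.004261; check Q = 112.6
Then add 0.0175 M of G.
Step 2:
                    G           A
  I           0.06027      0.4539
  C          -0.01599     0.01599
  E           0.04428      0.4699
  solve Keq expr → x = 0.007996; check Q = 112.6

[A]_eq = 0.4699 M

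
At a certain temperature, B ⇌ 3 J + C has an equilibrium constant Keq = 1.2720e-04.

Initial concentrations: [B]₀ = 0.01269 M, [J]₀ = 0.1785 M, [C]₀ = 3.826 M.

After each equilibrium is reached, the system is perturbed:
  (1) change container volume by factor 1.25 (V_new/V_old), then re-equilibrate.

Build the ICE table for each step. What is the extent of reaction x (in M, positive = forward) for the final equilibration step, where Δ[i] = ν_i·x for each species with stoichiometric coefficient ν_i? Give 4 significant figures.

Q₀ = 1.715 vs Keq = 1.2720e-04 ⇒ Q>K, reverse
Step 1:
                    B           J           C
  Initial     0.01269      0.1785       3.826
  Change      0.05511     -0.1653    -0.05511
  Equil        0.0678     0.01318       3.771
  solve Keq expr → x = -0.05511; check Q = 1.2720e-04
Then change container volume by factor 1.25 (V_new/V_old).
Step 2:
                    B           J           C
  Initial     0.05424     0.01054       3.017
  Change  -8.5474e-04    0.002564  8.5474e-04
  Equil       0.05338      0.0131       3.018
  solve Keq expr → x = 8.5474e-04; check Q = 1.2720e-04

x = 8.5474e-04 M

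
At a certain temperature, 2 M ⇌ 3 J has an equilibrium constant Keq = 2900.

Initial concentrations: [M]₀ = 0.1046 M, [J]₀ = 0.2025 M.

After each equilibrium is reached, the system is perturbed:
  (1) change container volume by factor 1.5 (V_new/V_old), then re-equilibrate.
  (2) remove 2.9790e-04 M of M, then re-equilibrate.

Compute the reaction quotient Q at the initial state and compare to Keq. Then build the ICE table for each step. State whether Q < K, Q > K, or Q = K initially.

Q₀ = 0.7589; Q < K (proceeds forward)

Q₀ = 0.7589 vs Keq = 2900 ⇒ Q<K, forward
Step 1:
                  M         J
  init       0.1046    0.2025
  Δ         -0.1007     0.151
  eq       0.003904    0.3535
  solve Keq expr → x = 0.05035; check Q = 2900
Then change container volume by factor 1.5 (V_new/V_old).
Step 2:
                  M         J
  init     0.002602    0.2357
  Δ       -4.6805e-04 7.0208e-04
  eq       0.002134    0.2364
  solve Keq expr → x = 2.3403e-04; check Q = 2900
Then remove 2.9790e-04 M of M.
Step 3:
                  M         J
  init     0.001836    0.2364
  Δ       2.9197e-04 -4.3796e-04
  eq       0.002128     0.236
  solve Keq expr → x = -1.4599e-04; check Q = 2900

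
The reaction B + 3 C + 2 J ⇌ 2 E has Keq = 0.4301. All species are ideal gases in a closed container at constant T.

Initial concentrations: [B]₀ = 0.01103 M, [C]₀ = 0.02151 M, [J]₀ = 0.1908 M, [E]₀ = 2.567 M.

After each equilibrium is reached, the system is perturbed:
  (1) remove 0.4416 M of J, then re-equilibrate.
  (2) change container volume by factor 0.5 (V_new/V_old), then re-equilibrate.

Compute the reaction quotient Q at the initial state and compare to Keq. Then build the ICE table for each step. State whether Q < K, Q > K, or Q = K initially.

Q₀ = 1.6489e+09; Q > K (proceeds reverse)

Q₀ = 1.6489e+09 vs Keq = 0.4301 ⇒ Q>K, reverse
Step 1:
                  B         C         J         E
  Initial   0.01103   0.02151    0.1908     2.567
  Change     0.5606     1.682     1.121    -1.121
  Equil      0.5716     1.703     1.312     1.446
  solve Keq expr → x = -0.5606; check Q = 0.4301
Then remove 0.4416 M of J.
Step 2:
                  B         C         J         E
  Initial    0.5716     1.703    0.8703     1.446
  Change     0.0591    0.1773    0.1182   -0.1182
  Equil      0.6307      1.88    0.9885     1.328
  solve Keq expr → x = -0.0591; check Q = 0.4301
Then change container volume by factor 0.5 (V_new/V_old).
Step 3:
                  B         C         J         E
  Initial     1.261     3.761     1.977     2.655
  Change     -0.364    -1.092    -0.728     0.728
  Equil      0.8974     2.669     1.249     3.383
  solve Keq expr → x = 0.364; check Q = 0.4301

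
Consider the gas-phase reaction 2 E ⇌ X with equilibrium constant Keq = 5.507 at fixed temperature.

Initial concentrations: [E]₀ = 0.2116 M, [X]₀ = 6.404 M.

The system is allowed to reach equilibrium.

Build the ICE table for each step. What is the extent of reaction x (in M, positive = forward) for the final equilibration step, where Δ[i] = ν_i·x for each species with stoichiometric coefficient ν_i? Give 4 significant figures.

x = -0.4156 M

Q₀ = 143 vs Keq = 5.507 ⇒ Q>K, reverse
Step 1:
                   E          X
  I           0.2116      6.404
  C           0.8312    -0.4156
  E            1.043      5.988
  solve Keq expr → x = -0.4156; check Q = 5.507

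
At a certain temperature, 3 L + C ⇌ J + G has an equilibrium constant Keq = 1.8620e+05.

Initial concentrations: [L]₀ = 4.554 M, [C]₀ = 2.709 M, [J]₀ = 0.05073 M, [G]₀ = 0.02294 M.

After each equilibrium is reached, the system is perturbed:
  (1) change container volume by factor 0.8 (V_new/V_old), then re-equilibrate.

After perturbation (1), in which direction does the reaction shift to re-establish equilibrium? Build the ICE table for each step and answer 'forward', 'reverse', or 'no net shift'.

Direction: forward

Q₀ = 4.5485e-06 vs Keq = 1.8620e+05 ⇒ Q<K, forward
Step 1:
                   L          C          J          G
  I            4.554      2.709    0.05073    0.02294
  C           -4.532     -1.511      1.511      1.511
  E          0.02206      1.198      1.561      1.534
  solve Keq expr → x = 1.511; check Q = 1.8620e+05
Then change container volume by factor 0.8 (V_new/V_old).
Step 2:
                   L          C          J          G
  I          0.02757      1.498      1.952      1.917
  C        -0.003794  -0.001265   0.001265   0.001265
  E          0.02378      1.497      1.953      1.918
  solve Keq expr → x = 0.001265; check Q = 1.8620e+05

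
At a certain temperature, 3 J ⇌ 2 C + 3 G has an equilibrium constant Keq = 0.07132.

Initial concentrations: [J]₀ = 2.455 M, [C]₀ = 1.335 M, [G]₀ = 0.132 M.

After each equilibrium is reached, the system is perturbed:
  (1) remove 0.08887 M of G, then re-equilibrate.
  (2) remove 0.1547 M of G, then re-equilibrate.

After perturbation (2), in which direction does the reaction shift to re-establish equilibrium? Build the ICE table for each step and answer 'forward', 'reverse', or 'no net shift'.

Direction: forward

Q₀ = 2.7703e-04 vs Keq = 0.07132 ⇒ Q<K, forward
Step 1:
                  J         C         G
  Initial     2.455     1.335     0.132
  Change    -0.4617    0.3078    0.4617
  Equil       1.993     1.643    0.5937
  solve Keq expr → x = 0.1539; check Q = 0.07132
Then remove 0.08887 M of G.
Step 2:
                  J         C         G
  Initial     1.993     1.643    0.5048
  Change   -0.06127   0.04085   0.06127
  Equil       1.932     1.684    0.5661
  solve Keq expr → x = 0.02042; check Q = 0.07132
Then remove 0.1547 M of G.
Step 3:
                  J         C         G
  Initial     1.932     1.684    0.4114
  Change    -0.1082   0.07216    0.1082
  Equil       1.824     1.756    0.5197
  solve Keq expr → x = 0.03608; check Q = 0.07132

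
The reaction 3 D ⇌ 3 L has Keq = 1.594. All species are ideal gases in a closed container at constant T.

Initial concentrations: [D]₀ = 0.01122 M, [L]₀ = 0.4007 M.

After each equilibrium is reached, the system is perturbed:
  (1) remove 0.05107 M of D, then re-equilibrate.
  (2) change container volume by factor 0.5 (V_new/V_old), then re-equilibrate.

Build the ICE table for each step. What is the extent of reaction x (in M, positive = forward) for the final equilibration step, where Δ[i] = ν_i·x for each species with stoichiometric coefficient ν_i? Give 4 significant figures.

x = 0 M

Q₀ = 4.5549e+04 vs Keq = 1.594 ⇒ Q>K, reverse
Step 1:
                  D         L
  I         0.01122    0.4007
  C          0.1788   -0.1788
  E            0.19    0.2219
  solve Keq expr → x = -0.05959; check Q = 1.594
Then remove 0.05107 M of D.
Step 2:
                  D         L
  I          0.1389    0.2219
  C         0.02752  -0.02752
  E          0.1664    0.1944
  solve Keq expr → x = -0.009172; check Q = 1.594
Then change container volume by factor 0.5 (V_new/V_old).
Step 3:
                  D         L
  I          0.3329    0.3888
  C               0         0
  E          0.3329    0.3888
  solve Keq expr → x = 0; check Q = 1.594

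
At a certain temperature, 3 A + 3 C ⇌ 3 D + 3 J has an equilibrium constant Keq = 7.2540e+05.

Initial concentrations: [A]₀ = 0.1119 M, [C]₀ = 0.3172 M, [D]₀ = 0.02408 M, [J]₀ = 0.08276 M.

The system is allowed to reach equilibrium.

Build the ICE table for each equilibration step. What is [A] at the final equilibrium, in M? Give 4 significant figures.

[A]_eq = 0.0014 M

Q₀ = 1.7699e-04 vs Keq = 7.2540e+05 ⇒ Q<K, forward
Step 1:
                  A         C         D         J
  Initial    0.1119    0.3172   0.02408   0.08276
  Change    -0.1105   -0.1105    0.1105    0.1105
  Equil      0.0014    0.2067    0.1346    0.1933
  solve Keq expr → x = 0.03683; check Q = 7.2540e+05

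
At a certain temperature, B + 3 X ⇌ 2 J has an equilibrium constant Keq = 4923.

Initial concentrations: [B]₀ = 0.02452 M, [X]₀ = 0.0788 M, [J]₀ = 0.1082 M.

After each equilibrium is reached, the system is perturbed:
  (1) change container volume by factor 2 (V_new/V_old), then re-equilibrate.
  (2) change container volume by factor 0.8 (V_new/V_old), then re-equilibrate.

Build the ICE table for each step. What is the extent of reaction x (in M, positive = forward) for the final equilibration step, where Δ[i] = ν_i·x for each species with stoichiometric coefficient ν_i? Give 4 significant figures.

x = 0.001357 M

Q₀ = 975.8 vs Keq = 4923 ⇒ Q<K, forward
Step 1:
                  B         X         J
  Initial   0.02452    0.0788    0.1082
  Change   -0.00744  -0.02232   0.01488
  Equil     0.01708   0.05648    0.1231
  solve Keq expr → x = 0.00744; check Q = 4923
Then change container volume by factor 2 (V_new/V_old).
Step 2:
                  B         X         J
  Initial   0.00854   0.02824   0.06154
  Change   0.003126  0.009377 -0.006251
  Equil     0.01167   0.03762   0.05529
  solve Keq expr → x = -0.003126; check Q = 4923
Then change container volume by factor 0.8 (V_new/V_old).
Step 3:
                  B         X         J
  Initial   0.01458   0.04702   0.06911
  Change  -0.001357  -0.00407  0.002713
  Equil     0.01323   0.04295   0.07182
  solve Keq expr → x = 0.001357; check Q = 4923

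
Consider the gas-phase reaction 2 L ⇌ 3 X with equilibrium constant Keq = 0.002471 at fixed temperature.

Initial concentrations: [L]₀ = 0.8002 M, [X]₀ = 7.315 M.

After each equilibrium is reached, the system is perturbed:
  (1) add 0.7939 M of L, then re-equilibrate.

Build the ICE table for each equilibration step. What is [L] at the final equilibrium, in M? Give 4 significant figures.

Q₀ = 611.3 vs Keq = 0.002471 ⇒ Q>K, reverse
Step 1:
                    L           X
  Initial      0.8002       7.315
  Change        4.599      -6.899
  Equil         5.399      0.4161
  solve Keq expr → x = -2.3; check Q = 0.002471
Then add 0.7939 M of L.
Step 2:
                    L           X
  Initial       6.193      0.4161
  Change     -0.02572     0.03858
  Equil         6.168      0.4547
  solve Keq expr → x = 0.01286; check Q = 0.002471

[L]_eq = 6.168 M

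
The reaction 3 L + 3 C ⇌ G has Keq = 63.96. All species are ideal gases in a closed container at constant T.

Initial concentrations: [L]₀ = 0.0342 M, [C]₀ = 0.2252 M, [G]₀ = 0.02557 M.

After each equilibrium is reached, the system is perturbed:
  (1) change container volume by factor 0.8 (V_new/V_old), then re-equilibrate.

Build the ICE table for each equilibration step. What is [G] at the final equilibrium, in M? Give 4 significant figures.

[G]_eq = 0.005485 M

Q₀ = 5.5969e+04 vs Keq = 63.96 ⇒ Q>K, reverse
Step 1:
                    L           C           G
  init         0.0342      0.2252     0.02557
  Δ           0.07092     0.07092    -0.02364
  eq           0.1051      0.2961    0.001929
  solve Keq expr → x = -0.02364; check Q = 63.96
Then change container volume by factor 0.8 (V_new/V_old).
Step 2:
                    L           C           G
  init         0.1314      0.3702    0.002412
  Δ         -0.009221   -0.009221    0.003074
  eq           0.1222      0.3609    0.005485
  solve Keq expr → x = 0.003074; check Q = 63.96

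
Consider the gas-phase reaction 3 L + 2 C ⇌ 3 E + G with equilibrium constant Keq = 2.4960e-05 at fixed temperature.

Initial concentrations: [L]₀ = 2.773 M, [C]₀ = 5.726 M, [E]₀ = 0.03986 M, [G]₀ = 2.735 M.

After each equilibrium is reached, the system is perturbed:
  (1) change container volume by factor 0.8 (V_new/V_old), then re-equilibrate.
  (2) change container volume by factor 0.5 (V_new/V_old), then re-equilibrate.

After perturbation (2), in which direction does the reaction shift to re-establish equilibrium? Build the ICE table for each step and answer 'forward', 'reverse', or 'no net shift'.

Q₀ = 2.4775e-07 vs Keq = 2.4960e-05 ⇒ Q<K, forward
Step 1:
                  L         C         E         G
  init        2.773     5.726   0.03986     2.735
  Δ         -0.1339  -0.08925    0.1339   0.04463
  eq          2.639     5.637    0.1737      2.78
  solve Keq expr → x = 0.04463; check Q = 2.4960e-05
Then change container volume by factor 0.8 (V_new/V_old).
Step 2:
                  L         C         E         G
  init        3.299     7.046    0.2172     3.475
  Δ        -0.01534  -0.01023   0.01534  0.005114
  eq          3.284     7.036    0.2325      3.48
  solve Keq expr → x = 0.005114; check Q = 2.4960e-05
Then change container volume by factor 0.5 (V_new/V_old).
Step 3:
                  L         C         E         G
  init        6.567     14.07     0.465     6.959
  Δ         -0.1083  -0.07217    0.1083   0.03608
  eq          6.459        14    0.5733     6.995
  solve Keq expr → x = 0.03608; check Q = 2.4960e-05

Direction: forward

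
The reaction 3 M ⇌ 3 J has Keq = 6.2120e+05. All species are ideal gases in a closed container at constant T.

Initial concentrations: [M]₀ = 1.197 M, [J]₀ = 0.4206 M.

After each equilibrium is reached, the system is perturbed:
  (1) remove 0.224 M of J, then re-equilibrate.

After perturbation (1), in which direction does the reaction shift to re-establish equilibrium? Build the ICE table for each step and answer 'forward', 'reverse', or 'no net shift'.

Direction: forward

Q₀ = 0.04338 vs Keq = 6.2120e+05 ⇒ Q<K, forward
Step 1:
                  M         J
  Initial     1.197    0.4206
  Change     -1.178     1.178
  Equil     0.01874     1.599
  solve Keq expr → x = 0.3928; check Q = 6.2120e+05
Then remove 0.224 M of J.
Step 2:
                  M         J
  Initial   0.01874     1.375
  Change  -0.002595  0.002595
  Equil     0.01614     1.377
  solve Keq expr → x = 8.6495e-04; check Q = 6.2120e+05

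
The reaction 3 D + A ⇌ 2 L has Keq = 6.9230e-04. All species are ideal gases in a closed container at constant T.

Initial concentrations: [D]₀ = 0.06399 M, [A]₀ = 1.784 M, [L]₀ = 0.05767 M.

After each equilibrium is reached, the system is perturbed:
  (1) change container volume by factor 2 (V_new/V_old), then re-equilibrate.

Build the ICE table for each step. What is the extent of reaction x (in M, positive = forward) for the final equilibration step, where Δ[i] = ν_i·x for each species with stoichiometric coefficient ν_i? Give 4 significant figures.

Q₀ = 7.115 vs Keq = 6.9230e-04 ⇒ Q>K, reverse
Step 1:
                   D          A          L
  init       0.06399      1.784    0.05767
  Δ           0.0835    0.02783   -0.05566
  eq          0.1475      1.812   0.002006
  solve Keq expr → x = -0.02783; check Q = 6.9230e-04
Then change container volume by factor 2 (V_new/V_old).
Step 2:
                   D          A          L
  init       0.07374     0.9059   0.001003
  Δ       7.4078e-04 2.4693e-04 -4.9386e-04
  eq         0.07448     0.9062 5.0915e-04
  solve Keq expr → x = -2.4693e-04; check Q = 6.9230e-04

x = -2.4693e-04 M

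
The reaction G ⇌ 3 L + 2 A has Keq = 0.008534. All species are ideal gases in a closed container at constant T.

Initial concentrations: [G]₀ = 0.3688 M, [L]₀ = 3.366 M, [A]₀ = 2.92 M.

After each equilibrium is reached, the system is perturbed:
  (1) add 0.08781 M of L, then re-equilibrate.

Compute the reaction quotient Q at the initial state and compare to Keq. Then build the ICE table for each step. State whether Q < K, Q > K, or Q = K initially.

Q₀ = 881.7; Q > K (proceeds reverse)

Q₀ = 881.7 vs Keq = 0.008534 ⇒ Q>K, reverse
Step 1:
                  G         L         A
  Initial    0.3688     3.366      2.92
  Change      1.037     -3.11    -2.073
  Equil       1.406    0.2558    0.8465
  solve Keq expr → x = -1.037; check Q = 0.008534
Then add 0.08781 M of L.
Step 2:
                  G         L         A
  Initial     1.406    0.3436    0.8465
  Change    0.02518  -0.07555  -0.05037
  Equil       1.431    0.2681    0.7962
  solve Keq expr → x = -0.02518; check Q = 0.008534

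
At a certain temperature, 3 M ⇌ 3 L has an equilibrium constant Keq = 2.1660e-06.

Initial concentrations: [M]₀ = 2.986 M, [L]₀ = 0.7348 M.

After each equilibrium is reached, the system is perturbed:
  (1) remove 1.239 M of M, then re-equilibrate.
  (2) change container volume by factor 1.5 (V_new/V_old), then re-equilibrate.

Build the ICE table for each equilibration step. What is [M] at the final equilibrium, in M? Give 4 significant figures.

Q₀ = 0.0149 vs Keq = 2.1660e-06 ⇒ Q>K, reverse
Step 1:
                  M         L
  I           2.986    0.7348
  C          0.6873   -0.6873
  E           3.673   0.04753
  solve Keq expr → x = -0.2291; check Q = 2.1660e-06
Then remove 1.239 M of M.
Step 2:
                  M         L
  I           2.434   0.04753
  C         0.01583  -0.01583
  E            2.45    0.0317
  solve Keq expr → x = -0.005275; check Q = 2.1660e-06
Then change container volume by factor 1.5 (V_new/V_old).
Step 3:
                  M         L
  I           1.633   0.02113
  C               0         0
  E           1.633   0.02113
  solve Keq expr → x = 0; check Q = 2.1660e-06

[M]_eq = 1.633 M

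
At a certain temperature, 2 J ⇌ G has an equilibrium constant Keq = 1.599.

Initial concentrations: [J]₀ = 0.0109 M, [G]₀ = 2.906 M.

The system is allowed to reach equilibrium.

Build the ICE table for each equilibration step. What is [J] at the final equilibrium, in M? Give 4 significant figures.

Q₀ = 2.4459e+04 vs Keq = 1.599 ⇒ Q>K, reverse
Step 1:
                   J          G
  Initial     0.0109      2.906
  Change       1.191    -0.5956
  Equil        1.202       2.31
  solve Keq expr → x = -0.5956; check Q = 1.599

[J]_eq = 1.202 M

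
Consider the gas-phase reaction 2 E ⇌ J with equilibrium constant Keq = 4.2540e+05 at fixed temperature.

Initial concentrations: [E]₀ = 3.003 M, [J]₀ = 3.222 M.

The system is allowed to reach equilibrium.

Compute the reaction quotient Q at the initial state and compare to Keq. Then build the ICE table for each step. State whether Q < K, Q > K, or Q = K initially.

Q₀ = 0.3573 vs Keq = 4.2540e+05 ⇒ Q<K, forward
Step 1:
                    E           J
  I             3.003       3.222
  C                -3         1.5
  E          0.003332       4.722
  solve Keq expr → x = 1.5; check Q = 4.2540e+05

Q₀ = 0.3573; Q < K (proceeds forward)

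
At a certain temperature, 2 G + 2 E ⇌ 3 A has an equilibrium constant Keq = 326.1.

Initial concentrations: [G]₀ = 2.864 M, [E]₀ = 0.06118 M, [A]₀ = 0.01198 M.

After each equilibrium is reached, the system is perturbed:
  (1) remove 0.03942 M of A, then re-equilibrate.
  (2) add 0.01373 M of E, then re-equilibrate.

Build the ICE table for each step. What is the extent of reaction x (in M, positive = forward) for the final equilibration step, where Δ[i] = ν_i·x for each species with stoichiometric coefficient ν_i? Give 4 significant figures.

Q₀ = 5.6002e-05 vs Keq = 326.1 ⇒ Q<K, forward
Step 1:
                    G           E           A
  I             2.864     0.06118     0.01198
  C          -0.06053    -0.06053     0.09079
  E             2.803  6.5081e-04      0.1028
  solve Keq expr → x = 0.03026; check Q = 326.1
Then remove 0.03942 M of A.
Step 2:
                    G           E           A
  I             2.803  6.5081e-04     0.06335
  C       -3.3206e-04 -3.3206e-04  4.9810e-04
  E             2.803  3.1874e-04     0.06385
  solve Keq expr → x = 1.6603e-04; check Q = 326.1
Then add 0.01373 M of E.
Step 3:
                    G           E           A
  I             2.803     0.01405     0.06385
  C          -0.01356    -0.01356     0.02035
  E              2.79  4.8499e-04      0.0842
  solve Keq expr → x = 0.006782; check Q = 326.1

x = 0.006782 M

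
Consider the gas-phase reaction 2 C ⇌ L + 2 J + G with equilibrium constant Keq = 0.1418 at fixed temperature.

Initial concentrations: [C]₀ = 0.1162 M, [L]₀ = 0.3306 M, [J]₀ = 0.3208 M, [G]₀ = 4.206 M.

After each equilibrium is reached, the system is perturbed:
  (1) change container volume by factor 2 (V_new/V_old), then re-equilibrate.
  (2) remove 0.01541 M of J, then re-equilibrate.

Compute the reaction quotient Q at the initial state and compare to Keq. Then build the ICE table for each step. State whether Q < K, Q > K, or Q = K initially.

Q₀ = 10.6; Q > K (proceeds reverse)

Q₀ = 10.6 vs Keq = 0.1418 ⇒ Q>K, reverse
Step 1:
                    C           L           J           G
  init         0.1162      0.3306      0.3208       4.206
  Δ             0.199    -0.09949      -0.199    -0.09949
  eq           0.3152      0.2311      0.1218       4.107
  solve Keq expr → x = -0.09949; check Q = 0.1418
Then change container volume by factor 2 (V_new/V_old).
Step 2:
                    C           L           J           G
  init         0.1576      0.1156     0.06091       2.053
  Δ          -0.03081      0.0154     0.03081      0.0154
  eq           0.1268       0.131     0.09172       2.069
  solve Keq expr → x = 0.0154; check Q = 0.1418
Then remove 0.01541 M of J.
Step 3:
                    C           L           J           G
  init         0.1268       0.131     0.07631       2.069
  Δ         -0.008137    0.004069    0.008137    0.004069
  eq           0.1186       0.135     0.08445       2.073
  solve Keq expr → x = 0.004069; check Q = 0.1418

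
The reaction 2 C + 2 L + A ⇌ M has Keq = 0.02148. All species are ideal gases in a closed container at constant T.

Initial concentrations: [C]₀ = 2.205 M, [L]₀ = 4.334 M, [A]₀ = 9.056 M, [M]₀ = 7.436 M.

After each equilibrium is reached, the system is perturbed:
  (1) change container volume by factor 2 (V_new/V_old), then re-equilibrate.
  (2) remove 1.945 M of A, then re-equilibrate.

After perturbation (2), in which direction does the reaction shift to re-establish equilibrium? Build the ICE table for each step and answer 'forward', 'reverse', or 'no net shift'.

Direction: reverse

Q₀ = 0.008991 vs Keq = 0.02148 ⇒ Q<K, forward
Step 1:
                   C          L          A          M
  I            2.205      4.334      9.056      7.436
  C          -0.5275    -0.5275    -0.2638     0.2638
  E            1.677      3.806      8.792        7.7
  solve Keq expr → x = 0.2638; check Q = 0.02148
Then change container volume by factor 2 (V_new/V_old).
Step 2:
                   C          L          A          M
  I           0.8387      1.903      4.396       3.85
  C            1.056      1.056     0.5278    -0.5278
  E            1.894      2.959      4.924      3.322
  solve Keq expr → x = -0.5278; check Q = 0.02148
Then remove 1.945 M of A.
Step 3:
                   C          L          A          M
  I            1.894      2.959      2.979      3.322
  C           0.2569     0.2569     0.1285    -0.1285
  E            2.151      3.216      3.107      3.194
  solve Keq expr → x = -0.1285; check Q = 0.02148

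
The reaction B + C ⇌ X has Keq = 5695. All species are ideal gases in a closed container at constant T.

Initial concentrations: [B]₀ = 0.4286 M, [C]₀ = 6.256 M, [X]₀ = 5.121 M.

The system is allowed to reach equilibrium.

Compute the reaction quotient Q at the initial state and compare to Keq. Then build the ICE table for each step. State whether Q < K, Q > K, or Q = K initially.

Q₀ = 1.91; Q < K (proceeds forward)

Q₀ = 1.91 vs Keq = 5695 ⇒ Q<K, forward
Step 1:
                   B          C          X
  init        0.4286      6.256      5.121
  Δ          -0.4284    -0.4284     0.4284
  eq      1.6721e-04      5.828      5.549
  solve Keq expr → x = 0.4284; check Q = 5695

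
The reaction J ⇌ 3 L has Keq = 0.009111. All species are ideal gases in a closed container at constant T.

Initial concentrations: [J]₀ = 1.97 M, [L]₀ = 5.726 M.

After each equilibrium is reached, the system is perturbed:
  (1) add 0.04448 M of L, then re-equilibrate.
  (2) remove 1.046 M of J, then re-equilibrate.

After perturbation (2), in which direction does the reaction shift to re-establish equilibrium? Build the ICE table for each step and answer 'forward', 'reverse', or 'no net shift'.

Direction: reverse

Q₀ = 95.3 vs Keq = 0.009111 ⇒ Q>K, reverse
Step 1:
                    J           L
  Initial        1.97       5.726
  Change          1.8      -5.401
  Equil          3.77      0.3251
  solve Keq expr → x = -1.8; check Q = 0.009111
Then add 0.04448 M of L.
Step 2:
                    J           L
  Initial        3.77      0.3696
  Change      0.01469    -0.04406
  Equil         3.785      0.3255
  solve Keq expr → x = -0.01469; check Q = 0.009111
Then remove 1.046 M of J.
Step 3:
                    J           L
  Initial       2.739      0.3255
  Change      0.01096    -0.03288
  Equil          2.75      0.2926
  solve Keq expr → x = -0.01096; check Q = 0.009111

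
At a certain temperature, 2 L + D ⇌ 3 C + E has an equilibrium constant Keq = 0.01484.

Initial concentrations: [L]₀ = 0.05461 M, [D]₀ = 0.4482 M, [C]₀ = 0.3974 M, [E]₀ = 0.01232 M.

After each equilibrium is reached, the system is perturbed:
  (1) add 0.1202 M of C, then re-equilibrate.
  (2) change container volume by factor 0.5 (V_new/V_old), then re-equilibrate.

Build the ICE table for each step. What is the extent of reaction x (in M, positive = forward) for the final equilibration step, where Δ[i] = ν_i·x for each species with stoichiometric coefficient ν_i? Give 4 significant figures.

x = -3.7125e-04 M

Q₀ = 0.5785 vs Keq = 0.01484 ⇒ Q>K, reverse
Step 1:
                    L           D           C           E
  Initial     0.05461      0.4482      0.3974     0.01232
  Change      0.02293     0.01146    -0.03439    -0.01146
  Equil       0.07754      0.4597       0.363  8.5726e-04
  solve Keq expr → x = -0.01146; check Q = 0.01484
Then add 0.1202 M of C.
Step 2:
                    L           D           C           E
  Initial     0.07754      0.4597      0.4832  8.5726e-04
  Change   9.6194e-04  4.8097e-04   -0.001443 -4.8097e-04
  Equil        0.0785      0.4601      0.4818  3.7629e-04
  solve Keq expr → x = -4.8097e-04; check Q = 0.01484
Then change container volume by factor 0.5 (V_new/V_old).
Step 3:
                    L           D           C           E
  Initial       0.157      0.9203      0.9635  7.5258e-04
  Change   7.4250e-04  3.7125e-04   -0.001114 -3.7125e-04
  Equil        0.1577      0.9207      0.9624  3.8133e-04
  solve Keq expr → x = -3.7125e-04; check Q = 0.01484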